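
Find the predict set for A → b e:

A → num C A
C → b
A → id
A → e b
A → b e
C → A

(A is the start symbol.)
{ 'b' }

PREDICT(A → b e) = (FIRST(RHS) \ {ε}) ∪ (FOLLOW(A) if ε ∈ FIRST(RHS), i.e. RHS ⇒* ε)
FIRST(b e) = { 'b' }
ε ∉ FIRST(b e), so FOLLOW(A) is not added.
PREDICT(A → b e) = { 'b' }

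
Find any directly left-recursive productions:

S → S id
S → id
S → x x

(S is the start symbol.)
S → S id: LEFT RECURSIVE (starts with S)
S → id: starts with id
S → x x: starts with x

The grammar has direct left recursion on: S.

Answer: Yes, S is left-recursive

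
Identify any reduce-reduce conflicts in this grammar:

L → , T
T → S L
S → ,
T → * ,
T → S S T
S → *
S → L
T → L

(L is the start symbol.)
A reduce-reduce conflict occurs when an LR(0) state has two complete items [A → α .] and [B → β .] — both call for a reduction, and with no lookahead the parser cannot choose between them.

Augment with L' → L and build the canonical LR(0) collection (I0 = CLOSURE({[L' → . L]}), then GOTO on every symbol after a dot until no new states appear). It has 13 states:
  I0: { [L → . , T], [L' → . L] }  — shift
  I1: { [L → , . T], [L → . , T], [S → . *], [S → . ,], [S → . L], [T → . * ,], [T → . L], [T → . S L], [T → . S S T] }  — shift
  I2: { [L' → L .] }  — accept
  I3: { [S → * .], [T → * . ,] }  — shift, reduce
  I4: { [L → , . T], [L → . , T], [S → , .], [S → . *], [S → . ,], [S → . L], [T → . * ,], [T → . L], [T → . S L], [T → . S S T] }  — shift, reduce
  I5: { [S → L .], [T → L .] }  — 2 reduces
  I6: { [L → . , T], [S → . *], [S → . ,], [S → . L], [T → S . L], [T → S . S T] }  — shift
  I7: { [L → , T .] }  — reduce
  I8: { [S → * .] }  — reduce
  I9: { [S → L .], [T → S L .] }  — 2 reduces
  I10: { [L → . , T], [S → . *], [S → . ,], [S → . L], [T → . * ,], [T → . L], [T → . S L], [T → . S S T], [T → S S . T] }  — shift
  I11: { [T → S S T .] }  — reduce
  I12: { [T → * , .] }  — reduce

I5 contains complete items [S → L .], [T → L .] — reduce-reduce conflict.
I9 contains complete items [S → L .], [T → S L .] — reduce-reduce conflict.

Answer: Yes — I5: [S → L .] vs [T → L .]; I9: [S → L .] vs [T → S L .]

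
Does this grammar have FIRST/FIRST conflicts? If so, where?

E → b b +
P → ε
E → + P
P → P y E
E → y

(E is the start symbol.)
A FIRST/FIRST conflict occurs when two productions N → α and N → β for the same non-terminal have FIRST(α) ∩ FIRST(β) ≠ ∅ (with ε ∈ FIRST of a nullable right-hand side, so two nullable alternatives also conflict).

FIRST sets of the non-terminals at (or reachable through a nullable prefix from) the front of some alternative:
  FIRST(P) = { 'y', ε }

Productions for E:
  E → b b +: FIRST = { 'b' }
  E → + P: FIRST = { '+' }
  E → y: FIRST = { 'y' }
Productions for P:
  P → ε: FIRST = { ε }
  P → P y E: FIRST = { 'y' }

All alternatives of each non-terminal have pairwise disjoint FIRST sets.

Answer: No FIRST/FIRST conflicts.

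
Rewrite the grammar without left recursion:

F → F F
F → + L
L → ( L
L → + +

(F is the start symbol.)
F is directly left-recursive. The standard transformation for
  A → A α₁ | ... | A α_m | β₁ | ... | β_n
is
  A  → β₁ A' | ... | β_n A'
  A' → α₁ A' | ... | α_m A' | ε

F → + L becomes F → + L F'
F → F F becomes F' → F F'
Add F' → ε

Productions for other non-terminals are unchanged:
  L → ( L
  L → + +

Resulting grammar:
F → + L F'
F' → F F'
F' → ε
L → ( L
L → + +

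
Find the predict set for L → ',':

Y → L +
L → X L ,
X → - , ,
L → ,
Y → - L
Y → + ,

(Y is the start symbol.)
PREDICT(L → ',') = (FIRST(RHS) \ {ε}) ∪ (FOLLOW(L) if ε ∈ FIRST(RHS), i.e. RHS ⇒* ε)
FIRST(',') = { ',' }
ε ∉ FIRST(','), so FOLLOW(L) is not added.
PREDICT(L → ',') = { ',' }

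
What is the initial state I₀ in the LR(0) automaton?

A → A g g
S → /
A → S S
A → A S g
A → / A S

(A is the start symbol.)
{ [A → . / A S], [A → . A S g], [A → . A g g], [A → . S S], [A' → . A], [S → . /] }

First, augment the grammar with A' → A
I₀ = CLOSURE({ [A' → . A] }):
  [A' → . A] has the dot before A: add [A → . A g g], [A → . S S], [A → . A S g], [A → . / A S]
  [A → . S S] has the dot before S: add [S → . /]
No further items can be added.

I₀ = { [A → . / A S], [A → . A S g], [A → . A g g], [A → . S S], [A' → . A], [S → . /] }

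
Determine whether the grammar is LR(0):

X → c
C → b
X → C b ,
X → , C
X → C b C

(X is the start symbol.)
Augment with X' → X and build the canonical LR(0) collection (I0 = CLOSURE({[X' → . X]}), then GOTO on every symbol after a dot until no new states appear). It has 10 states:
  I0: { [C → . b], [X → . , C], [X → . C b ,], [X → . C b C], [X → . c], [X' → . X] }  — shift
  I1: { [C → . b], [X → , . C] }  — shift
  I2: { [X → C . b ,], [X → C . b C] }  — shift
  I3: { [X' → X .] }  — accept
  I4: { [C → b .] }  — reduce
  I5: { [X → c .] }  — reduce
  I6: { [C → . b], [X → C b . ,], [X → C b . C] }  — shift
  I7: { [X → C b , .] }  — reduce
  I8: { [X → C b C .] }  — reduce
  I9: { [X → , C .] }  — reduce

Every state is either a pure shift/goto state or contains exactly one complete item and nothing to shift — no conflicts. The grammar is LR(0).

Answer: Yes, the grammar is LR(0)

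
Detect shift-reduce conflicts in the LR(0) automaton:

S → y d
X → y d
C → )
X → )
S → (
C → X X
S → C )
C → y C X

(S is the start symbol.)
No shift-reduce conflicts

A shift-reduce conflict occurs when an LR(0) state has both:
  - a complete (reduce) item [A → α .] (dot at the end), and
  - a shift item [B → β . c γ] (dot before a terminal).

Augment with S' → S and build the canonical LR(0) collection (I0 = CLOSURE({[S' → . S]}), then GOTO on every symbol after a dot until no new states appear). It has 16 states:
  I0: { [C → . )], [C → . X X], [C → . y C X], [S → . (], [S → . C )], [S → . y d], [S' → . S], [X → . )], [X → . y d] }  — shift
  I1: { [S → ( .] }  — reduce
  I2: { [C → ) .], [X → ) .] }  — 2 reduces
  I3: { [S → C . )] }  — shift
  I4: { [S' → S .] }  — accept
  I5: { [C → X . X], [X → . )], [X → . y d] }  — shift
  I6: { [C → . )], [C → . X X], [C → . y C X], [C → y . C X], [S → y . d], [X → . )], [X → . y d], [X → y . d] }  — shift
  I7: { [C → y C . X], [X → . )], [X → . y d] }  — shift
  I8: { [S → y d .], [X → y d .] }  — 2 reduces
  I9: { [C → . )], [C → . X X], [C → . y C X], [C → y . C X], [X → . )], [X → . y d], [X → y . d] }  — shift
  I10: { [X → y d .] }  — reduce
  I11: { [X → ) .] }  — reduce
  I12: { [C → y C X .] }  — reduce
  I13: { [X → y . d] }  — shift
  I14: { [C → X X .] }  — reduce
  I15: { [S → C ) .] }  — reduce

No state contains both a complete item and a shift item.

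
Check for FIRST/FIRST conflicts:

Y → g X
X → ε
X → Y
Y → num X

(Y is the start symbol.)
No FIRST/FIRST conflicts.

FIRST sets of the non-terminals at (or reachable through a nullable prefix from) the front of some alternative:
  FIRST(Y) = { 'g', 'num' }

Productions for Y:
  Y → g X: FIRST = { 'g' }
  Y → num X: FIRST = { 'num' }
Productions for X:
  X → ε: FIRST = { ε }
  X → Y: FIRST = { 'g', 'num' }

All alternatives of each non-terminal have pairwise disjoint FIRST sets.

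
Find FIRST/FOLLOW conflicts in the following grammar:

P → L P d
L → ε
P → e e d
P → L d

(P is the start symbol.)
Nullable non-terminals: L.
L has a nullable alternative but only one production, so nothing to check.

P has no nullable alternative, so no FIRST/FOLLOW check is needed there.

No FIRST/FOLLOW conflicts found.

Answer: No FIRST/FOLLOW conflicts.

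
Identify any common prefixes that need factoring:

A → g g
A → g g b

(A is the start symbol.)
Yes, A has productions with common prefix 'g g'

Left-factoring is needed when two productions for the same non-terminal
share a common prefix on the right-hand side.

Productions for A:
  A → g g
  A → g g b

Found common prefix 'g g' in productions for A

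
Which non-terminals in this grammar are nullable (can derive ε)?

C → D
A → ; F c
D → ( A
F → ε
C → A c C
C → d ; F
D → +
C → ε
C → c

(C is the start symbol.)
{ 'C', 'F' }

A non-terminal is nullable if it can derive ε (the empty string): either it has an ε-production, or it has a production whose right-hand side consists entirely of nullable non-terminals.

ε-productions: F → ε, C → ε
So F, C are immediately nullable.
No further non-terminal can be added: every production for the remaining non-terminals contains a terminal or a non-nullable non-terminal.
Nullable = { 'C', 'F' }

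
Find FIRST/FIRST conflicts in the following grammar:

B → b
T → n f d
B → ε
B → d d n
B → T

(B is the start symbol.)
No FIRST/FIRST conflicts.

A FIRST/FIRST conflict occurs when two productions N → α and N → β for the same non-terminal have FIRST(α) ∩ FIRST(β) ≠ ∅ (with ε ∈ FIRST of a nullable right-hand side, so two nullable alternatives also conflict).

FIRST sets of the non-terminals at (or reachable through a nullable prefix from) the front of some alternative:
  FIRST(T) = { 'n' }

Productions for B:
  B → b: FIRST = { 'b' }
  B → ε: FIRST = { ε }
  B → d d n: FIRST = { 'd' }
  B → T: FIRST = { 'n' }
T has only one production, so no FIRST/FIRST conflict is possible there.

All alternatives of each non-terminal have pairwise disjoint FIRST sets.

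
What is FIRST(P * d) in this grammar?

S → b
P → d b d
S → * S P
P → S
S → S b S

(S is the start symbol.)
FIRST sets of the non-terminals involved (from the grammar, by fixed-point iteration):
  FIRST(P) = { '*', 'b', 'd' }

To compute FIRST(P * d), process the symbols left to right:
Symbol P is a non-terminal. Add FIRST(P) \ {ε} = { '*', 'b', 'd' }
P is not nullable (ε ∉ FIRST(P)), so stop here.
FIRST(P * d) = { '*', 'b', 'd' }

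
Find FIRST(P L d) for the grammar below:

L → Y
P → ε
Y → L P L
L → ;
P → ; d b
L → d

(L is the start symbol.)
FIRST sets of the non-terminals involved (from the grammar, by fixed-point iteration):
  FIRST(P) = { ';', ε }
  FIRST(L) = { ';', 'd' }

To compute FIRST(P L d), process the symbols left to right:
Symbol P is a non-terminal. Add FIRST(P) \ {ε} = { ';' }
P is nullable (ε ∈ FIRST(P)), continue to the next symbol.
Symbol L is a non-terminal. Add FIRST(L) \ {ε} = { ';', 'd' }
L is not nullable (ε ∉ FIRST(L)), so stop here.
FIRST(P L d) = { ';', 'd' }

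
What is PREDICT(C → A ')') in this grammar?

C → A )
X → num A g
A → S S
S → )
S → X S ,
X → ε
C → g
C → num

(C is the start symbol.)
PREDICT(C → A ')') = (FIRST(RHS) \ {ε}) ∪ (FOLLOW(C) if ε ∈ FIRST(RHS), i.e. RHS ⇒* ε)
FIRST(A) = { ')', 'num' }
FIRST(A ')') = { ')', 'num' }
ε ∉ FIRST(A ')'), so FOLLOW(C) is not added.
PREDICT(C → A ')') = { ')', 'num' }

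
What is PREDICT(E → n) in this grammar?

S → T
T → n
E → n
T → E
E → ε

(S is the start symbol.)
PREDICT(E → n) = (FIRST(RHS) \ {ε}) ∪ (FOLLOW(E) if ε ∈ FIRST(RHS), i.e. RHS ⇒* ε)
FIRST(n) = { 'n' }
ε ∉ FIRST(n), so FOLLOW(E) is not added.
PREDICT(E → n) = { 'n' }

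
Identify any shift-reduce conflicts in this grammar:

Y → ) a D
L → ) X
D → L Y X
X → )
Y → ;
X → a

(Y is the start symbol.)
No shift-reduce conflicts

A shift-reduce conflict occurs when an LR(0) state has both:
  - a complete (reduce) item [A → α .] (dot at the end), and
  - a shift item [B → β . c γ] (dot before a terminal).

Augment with Y' → Y and build the canonical LR(0) collection (I0 = CLOSURE({[Y' → . Y]}), then GOTO on every symbol after a dot until no new states appear). It has 13 states:
  I0: { [Y → . ) a D], [Y → . ;], [Y' → . Y] }  — shift
  I1: { [Y → ) . a D] }  — shift
  I2: { [Y → ; .] }  — reduce
  I3: { [Y' → Y .] }  — accept
  I4: { [D → . L Y X], [L → . ) X], [Y → ) a . D] }  — shift
  I5: { [L → ) . X], [X → . )], [X → . a] }  — shift
  I6: { [Y → ) a D .] }  — reduce
  I7: { [D → L . Y X], [Y → . ) a D], [Y → . ;] }  — shift
  I8: { [D → L Y . X], [X → . )], [X → . a] }  — shift
  I9: { [X → ) .] }  — reduce
  I10: { [D → L Y X .] }  — reduce
  I11: { [X → a .] }  — reduce
  I12: { [L → ) X .] }  — reduce

No state contains both a complete item and a shift item.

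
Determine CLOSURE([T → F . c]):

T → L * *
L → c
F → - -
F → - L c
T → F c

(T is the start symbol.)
To compute CLOSURE, for each item [A → α.Bβ] where B is a non-terminal, add [B → .γ] for all productions B → γ; repeat for the newly added items until nothing changes.

Start with: [T → F . c]
The dot precedes the terminal c, so nothing is added.

CLOSURE = { [T → F . c] }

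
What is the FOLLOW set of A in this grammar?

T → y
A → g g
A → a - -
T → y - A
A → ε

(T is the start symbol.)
{ $ }

In T → y - A: A is at the end, add FOLLOW(T)

The FOLLOW sets referred to above (computed the same way, to a fixed point):
  FOLLOW(T) = { $ }

Taking the union: FOLLOW(A) = { $ }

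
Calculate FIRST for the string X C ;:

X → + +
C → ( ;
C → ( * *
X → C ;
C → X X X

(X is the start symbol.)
{ '(', '+' }

FIRST sets of the non-terminals involved (from the grammar, by fixed-point iteration):
  FIRST(X) = { '(', '+' }

To compute FIRST(X C ;), process the symbols left to right:
Symbol X is a non-terminal. Add FIRST(X) \ {ε} = { '(', '+' }
X is not nullable (ε ∉ FIRST(X)), so stop here.
FIRST(X C ;) = { '(', '+' }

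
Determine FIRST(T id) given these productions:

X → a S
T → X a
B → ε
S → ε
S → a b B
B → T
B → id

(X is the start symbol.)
{ 'a' }

FIRST sets of the non-terminals involved (from the grammar, by fixed-point iteration):
  FIRST(T) = { 'a' }

To compute FIRST(T id), process the symbols left to right:
Symbol T is a non-terminal. Add FIRST(T) \ {ε} = { 'a' }
T is not nullable (ε ∉ FIRST(T)), so stop here.
FIRST(T id) = { 'a' }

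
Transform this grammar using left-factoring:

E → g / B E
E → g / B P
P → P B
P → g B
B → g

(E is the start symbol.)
E → g / B E'
E' → E
E' → P
P → P B
P → g B
B → g

Left-factoring transforms A → αβ₁ | αβ₂ into A → αA' and A' → β₁ | β₂
(α is the longest common prefix among the alternatives). Repeat until
no nonterminal has two alternatives with a common prefix.

Round 1: E has alternatives sharing prefix 'g / B'. Introduce E': E → g / B E'
  Add: E' → E
  Add: E' → P

No remaining common prefixes — done.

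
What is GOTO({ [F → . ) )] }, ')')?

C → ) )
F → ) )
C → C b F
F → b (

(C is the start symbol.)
GOTO(I, ')') = CLOSURE({ [A → αX.β] : [A → α.Xβ] ∈ I, X = ')' })

Items with dot before ')', with the dot advanced:
  [F → . ) )] → [F → ) . )]
Closure adds nothing (no advanced item has the dot before a non-terminal).

GOTO = { [F → ) . )] }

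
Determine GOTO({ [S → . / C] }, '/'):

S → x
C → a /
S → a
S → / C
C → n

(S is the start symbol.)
{ [C → . a /], [C → . n], [S → / . C] }

GOTO(I, '/') = CLOSURE({ [A → αX.β] : [A → α.Xβ] ∈ I, X = '/' })

Items with dot before '/', with the dot advanced:
  [S → . / C] → [S → / . C]
Closure of the advanced items:
  [S → / . C] has the dot before C: add [C → . a /], [C → . n]

GOTO = { [C → . a /], [C → . n], [S → / . C] }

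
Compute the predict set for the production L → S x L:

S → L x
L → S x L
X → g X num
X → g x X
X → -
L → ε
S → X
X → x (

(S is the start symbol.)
PREDICT(L → S x L) = (FIRST(RHS) \ {ε}) ∪ (FOLLOW(L) if ε ∈ FIRST(RHS), i.e. RHS ⇒* ε)
FIRST(S) = { '-', 'g', 'x' }
FIRST(S x L) = { '-', 'g', 'x' }
ε ∉ FIRST(S x L), so FOLLOW(L) is not added.
PREDICT(L → S x L) = { '-', 'g', 'x' }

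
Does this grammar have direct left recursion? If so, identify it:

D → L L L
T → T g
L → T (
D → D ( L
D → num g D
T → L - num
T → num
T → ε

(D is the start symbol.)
Yes, T, D are left-recursive

D → L L L: starts with L
T → T g: LEFT RECURSIVE (starts with T)
L → T (: starts with T
D → D ( L: LEFT RECURSIVE (starts with D)
D → num g D: starts with num
T → L - num: starts with L
T → num: starts with num
T → ε: starts with ε

The grammar has direct left recursion on: T, D.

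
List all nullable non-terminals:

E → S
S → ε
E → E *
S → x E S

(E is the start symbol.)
A non-terminal is nullable if it can derive ε (the empty string): either it has an ε-production, or it has a production whose right-hand side consists entirely of nullable non-terminals.

ε-productions: S → ε
So S is immediately nullable.
E → S: every symbol on the right is nullable, so E is nullable too.
Every non-terminal is now nullable.
Nullable = { 'E', 'S' }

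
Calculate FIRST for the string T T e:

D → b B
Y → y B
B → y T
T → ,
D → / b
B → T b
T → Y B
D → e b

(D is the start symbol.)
FIRST sets of the non-terminals involved (from the grammar, by fixed-point iteration):
  FIRST(T) = { ',', 'y' }

To compute FIRST(T T e), process the symbols left to right:
Symbol T is a non-terminal. Add FIRST(T) \ {ε} = { ',', 'y' }
T is not nullable (ε ∉ FIRST(T)), so stop here.
FIRST(T T e) = { ',', 'y' }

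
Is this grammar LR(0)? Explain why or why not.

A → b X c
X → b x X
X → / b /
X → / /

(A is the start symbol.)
A grammar is LR(0) if no state in the canonical LR(0) collection has:
  - both a shift item (dot before a terminal) and a complete item (shift-reduce conflict), or
  - two or more complete items (reduce-reduce conflict; the accept item [A' → A .] counts as a complete item here).

Augment with A' → A and build the canonical LR(0) collection (I0 = CLOSURE({[A' → . A]}), then GOTO on every symbol after a dot until no new states appear). It has 12 states:
  I0: { [A → . b X c], [A' → . A] }  — shift
  I1: { [A' → A .] }  — accept
  I2: { [A → b . X c], [X → . / /], [X → . / b /], [X → . b x X] }  — shift
  I3: { [X → / . /], [X → / . b /] }  — shift
  I4: { [A → b X . c] }  — shift
  I5: { [X → b . x X] }  — shift
  I6: { [X → . / /], [X → . / b /], [X → . b x X], [X → b x . X] }  — shift
  I7: { [X → b x X .] }  — reduce
  I8: { [A → b X c .] }  — reduce
  I9: { [X → / / .] }  — reduce
  I10: { [X → / b . /] }  — shift
  I11: { [X → / b / .] }  — reduce

Every state is either a pure shift/goto state or contains exactly one complete item and nothing to shift — no conflicts. The grammar is LR(0).

Answer: Yes, the grammar is LR(0)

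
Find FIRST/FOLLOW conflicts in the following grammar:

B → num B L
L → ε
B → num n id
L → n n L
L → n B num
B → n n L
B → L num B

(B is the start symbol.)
Yes. L → n n L with FOLLOW(L) on { 'n' }; L → n B num with FOLLOW(L) on { 'n' }

A FIRST/FOLLOW conflict occurs when a non-terminal N has a nullable alternative N → β (β ⇒* ε) and another alternative N → α with FIRST(α) ∩ FOLLOW(N) ≠ ∅: on such a lookahead the parser cannot decide between expanding α and letting N vanish via β.

Nullable non-terminals: L.

L: nullable alternative(s) L → ε; FOLLOW(L) = { $, 'n', 'num' }
  L → ε: FIRST \ {ε} = { } — this is the only nullable alternative, skip
  L → n n L: FIRST \ {ε} = { 'n' } — overlaps FOLLOW(L) on { 'n' }: CONFLICT
  L → n B num: FIRST \ {ε} = { 'n' } — overlaps FOLLOW(L) on { 'n' }: CONFLICT

B has no nullable alternative, so no FIRST/FOLLOW check is needed there.

So the grammar has 2 FIRST/FOLLOW conflicts (marked CONFLICT above).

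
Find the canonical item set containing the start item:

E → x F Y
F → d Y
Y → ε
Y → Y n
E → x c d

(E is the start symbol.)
{ [E → . x F Y], [E → . x c d], [E' → . E] }

First, augment the grammar with E' → E
I₀ = CLOSURE({ [E' → . E] }):
  [E' → . E] has the dot before E: add [E → . x F Y], [E → . x c d]
No further items can be added.

I₀ = { [E → . x F Y], [E → . x c d], [E' → . E] }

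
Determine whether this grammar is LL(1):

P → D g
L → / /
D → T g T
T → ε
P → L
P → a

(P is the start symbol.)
A grammar is LL(1) if for each non-terminal N with multiple productions, the predict sets of those productions are pairwise disjoint, where PREDICT(N → α) = (FIRST(α) \ {ε}) ∪ (FOLLOW(N) if α ⇒* ε).

Relevant sets:
  FIRST(D) = { 'g' }
  FIRST(L) = { '/' }

For P:
  PREDICT(P → D g) = { 'g' }
  PREDICT(P → L) = { '/' }
  PREDICT(P → a) = { 'a' }
L, D, T have a single production, so nothing to check there.

All predict sets are disjoint. The grammar IS LL(1).

Answer: Yes, the grammar is LL(1).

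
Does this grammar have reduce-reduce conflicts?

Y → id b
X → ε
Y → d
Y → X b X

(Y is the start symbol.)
No reduce-reduce conflicts

Augment with Y' → Y and build the canonical LR(0) collection (I0 = CLOSURE({[Y' → . Y]}), then GOTO on every symbol after a dot until no new states appear). It has 8 states:
  I0: { [X → .], [Y → . X b X], [Y → . d], [Y → . id b], [Y' → . Y] }  — shift, reduce
  I1: { [Y → X . b X] }  — shift
  I2: { [Y' → Y .] }  — accept
  I3: { [Y → d .] }  — reduce
  I4: { [Y → id . b] }  — shift
  I5: { [Y → id b .] }  — reduce
  I6: { [X → .], [Y → X b . X] }  — reduce
  I7: { [Y → X b X .] }  — reduce

No state contains more than one complete item.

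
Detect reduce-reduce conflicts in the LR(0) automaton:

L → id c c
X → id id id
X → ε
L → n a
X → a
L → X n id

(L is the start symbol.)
Augment with L' → L and build the canonical LR(0) collection (I0 = CLOSURE({[L' → . L]}), then GOTO on every symbol after a dot until no new states appear). It has 13 states:
  I0: { [L → . X n id], [L → . id c c], [L → . n a], [L' → . L], [X → . a], [X → . id id id], [X → .] }  — shift, reduce
  I1: { [L' → L .] }  — accept
  I2: { [L → X . n id] }  — shift
  I3: { [X → a .] }  — reduce
  I4: { [L → id . c c], [X → id . id id] }  — shift
  I5: { [L → n . a] }  — shift
  I6: { [L → n a .] }  — reduce
  I7: { [L → id c . c] }  — shift
  I8: { [X → id id . id] }  — shift
  I9: { [X → id id id .] }  — reduce
  I10: { [L → id c c .] }  — reduce
  I11: { [L → X n . id] }  — shift
  I12: { [L → X n id .] }  — reduce

No state contains more than one complete item.

Answer: No reduce-reduce conflicts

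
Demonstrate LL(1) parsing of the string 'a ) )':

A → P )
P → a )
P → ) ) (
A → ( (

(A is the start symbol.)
LL(1) parsing maintains a stack (initially the start symbol over $) and the input. At each step: if the stack top is a terminal, match it against the current input token; if it is a non-terminal N, replace it with the RHS of M[N, lookahead] (the unique production whose predict set contains the lookahead).

Stack is shown with the top on the left.

Stack    Input    Action
------------------------
A $      a ) ) $  output A → P )
P ) $    a ) ) $  output P → a )
a ) ) $  a ) ) $  match 'a'
) ) $    ) ) $    match ')'
) $      ) $      match ')'
$        $        accept

The string is accepted.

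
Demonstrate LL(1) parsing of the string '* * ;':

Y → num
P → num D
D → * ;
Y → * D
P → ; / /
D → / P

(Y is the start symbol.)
Stack is shown with the top on the left.

Stack  Input    Action
----------------------
Y $    * * ; $  output Y → * D
* D $  * * ; $  match '*'
D $    * ; $    output D → * ;
* ; $  * ; $    match '*'
; $    ; $      match ';'
$      $        accept

The string is accepted.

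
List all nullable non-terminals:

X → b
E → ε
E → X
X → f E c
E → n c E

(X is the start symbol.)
ε-productions: E → ε
So E is immediately nullable.
No further non-terminal can be added: every production for the remaining non-terminals contains a terminal or a non-nullable non-terminal.
Nullable = { 'E' }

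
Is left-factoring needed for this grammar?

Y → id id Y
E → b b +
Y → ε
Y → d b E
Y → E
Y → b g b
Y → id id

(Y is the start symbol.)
Left-factoring is needed when two productions for the same non-terminal
share a common prefix on the right-hand side.

Productions for Y:
  Y → id id Y
  Y → ε
  Y → d b E
  Y → E
  Y → b g b
  Y → id id

Found common prefix 'id id' in productions for Y

Answer: Yes, Y has productions with common prefix 'id id'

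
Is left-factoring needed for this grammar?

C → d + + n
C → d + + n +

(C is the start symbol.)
Left-factoring is needed when two productions for the same non-terminal
share a common prefix on the right-hand side.

Productions for C:
  C → d + + n
  C → d + + n +

Found common prefix 'd + + n' in productions for C

Answer: Yes, C has productions with common prefix 'd + + n'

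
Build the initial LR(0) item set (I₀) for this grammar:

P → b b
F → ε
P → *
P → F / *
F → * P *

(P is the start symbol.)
{ [F → . * P *], [F → .], [P → . *], [P → . F / *], [P → . b b], [P' → . P] }

First, augment the grammar with P' → P
I₀ = CLOSURE({ [P' → . P] }):
  [P' → . P] has the dot before P: add [P → . b b], [P → . *], [P → . F / *]
  [P → . F / *] has the dot before F: add [F → .], [F → . * P *]
No further items can be added.

I₀ = { [F → . * P *], [F → .], [P → . *], [P → . F / *], [P → . b b], [P' → . P] }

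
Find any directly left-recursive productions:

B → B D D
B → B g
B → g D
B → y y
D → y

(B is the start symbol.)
Direct left recursion occurs when N → N α for some non-terminal N (the right-hand side begins with the left-hand side itself).

B → B D D: LEFT RECURSIVE (starts with B)
B → B g: LEFT RECURSIVE (starts with B)
B → g D: starts with g
B → y y: starts with y
D → y: starts with y

The grammar has direct left recursion on: B.

Answer: Yes, B is left-recursive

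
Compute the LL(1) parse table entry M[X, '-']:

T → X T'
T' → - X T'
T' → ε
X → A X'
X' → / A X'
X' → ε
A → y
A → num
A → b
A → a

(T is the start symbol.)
Empty (error entry)

To find M[X, '-'], we find productions for X where '-' is in the predict set (PREDICT(N → α) = (FIRST(α) \ {ε}) ∪ (FOLLOW(N) if α ⇒* ε)).

Relevant sets:
  FIRST(A) = { 'a', 'b', 'num', 'y' }

X → A X': PREDICT = { 'a', 'b', 'num', 'y' }

M[X, '-'] is empty (no production applies)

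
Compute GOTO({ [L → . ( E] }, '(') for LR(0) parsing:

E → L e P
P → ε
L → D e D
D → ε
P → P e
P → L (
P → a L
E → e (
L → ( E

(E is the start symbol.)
GOTO(I, '(') = CLOSURE({ [A → αX.β] : [A → α.Xβ] ∈ I, X = '(' })

Items with dot before '(', with the dot advanced:
  [L → . ( E] → [L → ( . E]
Closure of the advanced items:
  [L → ( . E] has the dot before E: add [E → . L e P], [E → . e (]
  [E → . L e P] has the dot before L: add [L → . D e D], [L → . ( E]
  [L → . D e D] has the dot before D: add [D → .]

GOTO = { [D → .], [E → . L e P], [E → . e (], [L → ( . E], [L → . ( E], [L → . D e D] }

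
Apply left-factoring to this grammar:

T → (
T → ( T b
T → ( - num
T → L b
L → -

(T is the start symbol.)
T → ( T'
T' → ε
T' → T b
T' → - num
T → L b
L → -

Left-factoring transforms A → αβ₁ | αβ₂ into A → αA' and A' → β₁ | β₂
(α is the longest common prefix among the alternatives). Repeat until
no nonterminal has two alternatives with a common prefix.

Round 1: T has alternatives sharing prefix '('. Introduce T': T → ( T'
  Add: T' → ε
  Add: T' → T b
  Add: T' → - num

No remaining common prefixes — done.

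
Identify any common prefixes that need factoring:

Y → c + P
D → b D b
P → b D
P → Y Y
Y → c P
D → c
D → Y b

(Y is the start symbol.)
Yes, Y has productions with common prefix 'c'

Left-factoring is needed when two productions for the same non-terminal
share a common prefix on the right-hand side.

Productions for Y:
  Y → c + P
  Y → c P
Productions for D:
  D → b D b
  D → c
  D → Y b
Productions for P:
  P → b D
  P → Y Y

Found common prefix 'c' in productions for Y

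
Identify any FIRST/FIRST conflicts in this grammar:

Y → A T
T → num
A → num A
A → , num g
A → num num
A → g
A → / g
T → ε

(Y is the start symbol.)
Productions for T:
  T → num: FIRST = { 'num' }
  T → ε: FIRST = { ε }
Productions for A:
  A → num A: FIRST = { 'num' }
  A → , num g: FIRST = { ',' }
  A → num num: FIRST = { 'num' }
  A → g: FIRST = { 'g' }
  A → / g: FIRST = { '/' }
Y has only one production, so no FIRST/FIRST conflict is possible there.

Conflict for A: A → num A and A → num num
  Overlap: { 'num' }

Answer: Yes. A → num A / A → num num on { 'num' }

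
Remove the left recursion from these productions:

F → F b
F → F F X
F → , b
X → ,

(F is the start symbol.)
F is directly left-recursive. The standard transformation for
  A → A α₁ | ... | A α_m | β₁ | ... | β_n
is
  A  → β₁ A' | ... | β_n A'
  A' → α₁ A' | ... | α_m A' | ε

F → , b becomes F → , b F'
F → F b becomes F' → b F'
F → F F X becomes F' → F X F'
Add F' → ε

Productions for other non-terminals are unchanged:
  X → ,

Resulting grammar:
F → , b F'
F' → b F'
F' → F X F'
F' → ε
X → ,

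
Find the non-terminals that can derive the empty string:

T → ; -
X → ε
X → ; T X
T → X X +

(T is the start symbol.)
{ 'X' }

A non-terminal is nullable if it can derive ε (the empty string): either it has an ε-production, or it has a production whose right-hand side consists entirely of nullable non-terminals.

ε-productions: X → ε
So X is immediately nullable.
No further non-terminal can be added: every production for the remaining non-terminals contains a terminal or a non-nullable non-terminal.
Nullable = { 'X' }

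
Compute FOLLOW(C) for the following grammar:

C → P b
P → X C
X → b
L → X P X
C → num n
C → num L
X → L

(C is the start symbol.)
{ $, 'b' }

C is the start symbol, so $ ∈ FOLLOW(C).
In P → X C: C is at the end, add FOLLOW(P)

The FOLLOW sets referred to above (computed the same way, to a fixed point):
  FOLLOW(P) = { 'b' }

Taking the union: FOLLOW(C) = { $, 'b' }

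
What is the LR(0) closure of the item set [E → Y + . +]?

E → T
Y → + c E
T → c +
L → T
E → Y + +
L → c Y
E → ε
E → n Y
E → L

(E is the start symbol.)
{ [E → Y + . +] }

Start with: [E → Y + . +]
The dot precedes the terminal '+', so nothing is added.

CLOSURE = { [E → Y + . +] }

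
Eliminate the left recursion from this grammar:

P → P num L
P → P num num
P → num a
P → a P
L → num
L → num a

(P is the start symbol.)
P → num a P'
P → a P P'
P' → num L P'
P' → num num P'
P' → ε
L → num
L → num a

P is directly left-recursive. The standard transformation for
  A → A α₁ | ... | A α_m | β₁ | ... | β_n
is
  A  → β₁ A' | ... | β_n A'
  A' → α₁ A' | ... | α_m A' | ε

P → num a becomes P → num a P'
P → a P becomes P → a P P'
P → P num L becomes P' → num L P'
P → P num num becomes P' → num num P'
Add P' → ε

Productions for other non-terminals are unchanged:
  L → num
  L → num a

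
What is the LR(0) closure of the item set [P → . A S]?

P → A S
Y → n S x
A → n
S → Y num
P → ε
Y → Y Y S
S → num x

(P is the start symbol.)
To compute CLOSURE, for each item [A → α.Bβ] where B is a non-terminal, add [B → .γ] for all productions B → γ; repeat for the newly added items until nothing changes.

Start with: [P → . A S]
  [P → . A S] has the dot before A: add [A → . n]
No further items can be added.

CLOSURE = { [A → . n], [P → . A S] }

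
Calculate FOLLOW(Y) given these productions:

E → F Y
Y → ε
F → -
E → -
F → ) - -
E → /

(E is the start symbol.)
{ $ }

In E → F Y: Y is at the end, add FOLLOW(E)

The FOLLOW sets referred to above (computed the same way, to a fixed point):
  FOLLOW(E) = { $ }

Taking the union: FOLLOW(Y) = { $ }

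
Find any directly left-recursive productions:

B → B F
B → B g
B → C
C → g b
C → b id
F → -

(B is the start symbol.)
Direct left recursion occurs when N → N α for some non-terminal N (the right-hand side begins with the left-hand side itself).

B → B F: LEFT RECURSIVE (starts with B)
B → B g: LEFT RECURSIVE (starts with B)
B → C: starts with C
C → g b: starts with g
C → b id: starts with b
F → -: starts with '-'

The grammar has direct left recursion on: B.

Answer: Yes, B is left-recursive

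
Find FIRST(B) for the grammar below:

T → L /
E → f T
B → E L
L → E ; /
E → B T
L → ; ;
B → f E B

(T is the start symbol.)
To compute FIRST(B), examine every production with B on the left-hand side, reading each right-hand side left to right until a non-nullable symbol is reached.

FIRST sets of the other non-terminals involved (by the same procedure, iterated to a fixed point):
  FIRST(E) = { 'f' }

From B → E L:
  - E is a non-terminal: add FIRST(E) \ {ε} = { 'f' }
    E is not nullable, so stop
From B → f E B:
  - f is a terminal: add 'f' and stop

Collecting: FIRST(B) = { 'f' }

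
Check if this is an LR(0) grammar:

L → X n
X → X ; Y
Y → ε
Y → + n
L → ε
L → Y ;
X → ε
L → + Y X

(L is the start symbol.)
A grammar is LR(0) if no state in the canonical LR(0) collection has:
  - both a shift item (dot before a terminal) and a complete item (shift-reduce conflict), or
  - two or more complete items (reduce-reduce conflict; the accept item [L' → L .] counts as a complete item here).

Augment with L' → L and build the canonical LR(0) collection (I0 = CLOSURE({[L' → . L]}), then GOTO on every symbol after a dot until no new states appear). It has 13 states:
  I0: { [L → . + Y X], [L → . X n], [L → . Y ;], [L → .], [L' → . L], [X → . X ; Y], [X → .], [Y → . + n], [Y → .] }  — shift, 3 reduces
  I1: { [L → + . Y X], [Y → + . n], [Y → . + n], [Y → .] }  — shift, reduce
  I2: { [L' → L .] }  — accept
  I3: { [L → X . n], [X → X . ; Y] }  — shift
  I4: { [L → Y . ;] }  — shift
  I5: { [L → Y ; .] }  — reduce
  I6: { [X → X ; . Y], [Y → . + n], [Y → .] }  — shift, reduce
  I7: { [L → X n .] }  — reduce
  I8: { [Y → + . n] }  — shift
  I9: { [X → X ; Y .] }  — reduce
  I10: { [Y → + n .] }  — reduce
  I11: { [L → + Y . X], [X → . X ; Y], [X → .] }  — reduce
  I12: { [L → + Y X .], [X → X . ; Y] }  — shift, reduce

Conflict in state I0:
  Shift-reduce conflict between [L → .] and [L → . + Y X]
So the grammar is NOT LR(0).

Answer: No. Shift-reduce conflict between [L → .] and [L → . + Y X]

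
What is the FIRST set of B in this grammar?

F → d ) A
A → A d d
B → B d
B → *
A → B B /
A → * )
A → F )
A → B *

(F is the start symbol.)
{ '*' }

To compute FIRST(B), examine every production with B on the left-hand side, reading each right-hand side left to right until a non-nullable symbol is reached.

From B → B d:
  - B is the symbol being defined: contributes nothing new
    B is not nullable, so stop
From B → *:
  - '*' is a terminal: add '*' and stop

Collecting: FIRST(B) = { '*' }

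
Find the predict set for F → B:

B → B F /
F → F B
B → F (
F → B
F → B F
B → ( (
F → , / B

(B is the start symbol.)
{ '(', ',' }

PREDICT(F → B) = (FIRST(RHS) \ {ε}) ∪ (FOLLOW(F) if ε ∈ FIRST(RHS), i.e. RHS ⇒* ε)
FIRST(B) = { '(', ',' }
FIRST(B) = { '(', ',' }
ε ∉ FIRST(B), so FOLLOW(F) is not added.
PREDICT(F → B) = { '(', ',' }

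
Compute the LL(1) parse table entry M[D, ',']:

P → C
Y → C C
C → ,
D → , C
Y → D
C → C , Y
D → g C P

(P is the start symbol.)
D → , C

To find M[D, ','], we find productions for D where ',' is in the predict set (PREDICT(N → α) = (FIRST(α) \ {ε}) ∪ (FOLLOW(N) if α ⇒* ε)).

D → , C: PREDICT = { ',' }
  ',' is in predict set, so this production goes in M[D, ',']
D → g C P: PREDICT = { 'g' }

M[D, ','] = D → , C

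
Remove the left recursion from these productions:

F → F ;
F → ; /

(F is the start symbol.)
F → ; / F'
F' → ; F'
F' → ε

F is directly left-recursive. The standard transformation for
  A → A α₁ | ... | A α_m | β₁ | ... | β_n
is
  A  → β₁ A' | ... | β_n A'
  A' → α₁ A' | ... | α_m A' | ε

F → ; / becomes F → ; / F'
F → F ; becomes F' → ; F'
Add F' → ε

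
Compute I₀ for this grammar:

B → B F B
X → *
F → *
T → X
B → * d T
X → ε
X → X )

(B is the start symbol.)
{ [B → . * d T], [B → . B F B], [B' → . B] }

First, augment the grammar with B' → B
I₀ = CLOSURE({ [B' → . B] }):
  [B' → . B] has the dot before B: add [B → . B F B], [B → . * d T]
No further items can be added.

I₀ = { [B → . * d T], [B → . B F B], [B' → . B] }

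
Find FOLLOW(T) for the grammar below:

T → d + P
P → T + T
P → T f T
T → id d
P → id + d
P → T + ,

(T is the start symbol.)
To compute FOLLOW(T), find every occurrence of T on a right-hand side N → α T β: add FIRST(β) \ {ε}, and if β is empty or nullable also add FOLLOW(N). Iterate to a fixed point.

T is the start symbol, so $ ∈ FOLLOW(T).
In P → T + T: T is followed by '+' T, add FIRST('+' T) \ {ε} = { '+' }
In P → T + T: T is at the end, add FOLLOW(P)
In P → T f T: T is followed by f T, add FIRST(f T) \ {ε} = { 'f' }
In P → T f T: T is at the end, add FOLLOW(P)
In P → T + ,: T is followed by '+' ',', add FIRST('+' ',') \ {ε} = { '+' }

The FOLLOW sets referred to above (computed the same way, to a fixed point):
  FOLLOW(P) = { $, '+', 'f' }

Taking the union: FOLLOW(T) = { $, '+', 'f' }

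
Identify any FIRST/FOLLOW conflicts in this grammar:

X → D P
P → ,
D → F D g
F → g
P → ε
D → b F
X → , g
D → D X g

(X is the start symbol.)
No FIRST/FOLLOW conflicts.

Nullable non-terminals: P.

P: nullable alternative(s) P → ε; FOLLOW(P) = { $, 'g' }
  P → ,: FIRST \ {ε} = { ',' } — disjoint from FOLLOW(P)
  P → ε: FIRST \ {ε} = { } — this is the only nullable alternative, skip

D, F, X have no nullable alternative, so no FIRST/FOLLOW check is needed there.

No FIRST/FOLLOW conflicts found.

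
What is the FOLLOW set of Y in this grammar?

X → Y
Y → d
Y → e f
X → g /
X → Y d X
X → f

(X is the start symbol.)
To compute FOLLOW(Y), find every occurrence of Y on a right-hand side N → α Y β: add FIRST(β) \ {ε}, and if β is empty or nullable also add FOLLOW(N). Iterate to a fixed point.

In X → Y: Y is at the end, add FOLLOW(X)
In X → Y d X: Y is followed by d X, add FIRST(d X) \ {ε} = { 'd' }

The FOLLOW sets referred to above (computed the same way, to a fixed point):
  FOLLOW(X) = { $ }

Taking the union: FOLLOW(Y) = { $, 'd' }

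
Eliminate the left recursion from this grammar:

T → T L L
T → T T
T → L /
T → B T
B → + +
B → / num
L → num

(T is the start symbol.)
T → L / T'
T → B T T'
T' → L L T'
T' → T T'
T' → ε
B → + +
B → / num
L → num

T is directly left-recursive. The standard transformation for
  A → A α₁ | ... | A α_m | β₁ | ... | β_n
is
  A  → β₁ A' | ... | β_n A'
  A' → α₁ A' | ... | α_m A' | ε

T → L / becomes T → L / T'
T → B T becomes T → B T T'
T → T L L becomes T' → L L T'
T → T T becomes T' → T T'
Add T' → ε

Productions for other non-terminals are unchanged:
  B → + +
  B → / num
  L → num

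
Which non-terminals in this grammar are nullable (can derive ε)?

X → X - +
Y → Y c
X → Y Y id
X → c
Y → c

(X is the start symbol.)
None

There are no ε-productions, so no non-terminal can derive ε.
No non-terminals are nullable.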